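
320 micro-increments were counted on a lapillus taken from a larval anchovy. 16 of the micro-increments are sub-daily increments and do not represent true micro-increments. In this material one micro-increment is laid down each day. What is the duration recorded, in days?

304 days

Adjusted count: 320 − 16 = 304 micro-increments.
One micro-increment per day makes the duration 304 days.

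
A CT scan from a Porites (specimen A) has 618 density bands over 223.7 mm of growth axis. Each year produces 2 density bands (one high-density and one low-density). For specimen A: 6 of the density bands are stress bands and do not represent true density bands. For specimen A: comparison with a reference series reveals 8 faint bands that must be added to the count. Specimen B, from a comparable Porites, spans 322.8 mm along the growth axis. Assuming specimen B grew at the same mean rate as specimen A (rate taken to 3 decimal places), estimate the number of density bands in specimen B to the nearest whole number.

894 density bands

Specimen A: adjusted count: 618 − 6 + 8 = 620 density bands.
Specimen A: dividing by 2 density bands per year: 620 / 2 = 310 years.
A: Mean rate = 223.7 mm / 310 years ≈ 0.722 mm/year.
B spans 322.8 / 0.722 = 447.09 years; at 2 density bands per year that is 447.09 × 2 ≈ 894 density bands.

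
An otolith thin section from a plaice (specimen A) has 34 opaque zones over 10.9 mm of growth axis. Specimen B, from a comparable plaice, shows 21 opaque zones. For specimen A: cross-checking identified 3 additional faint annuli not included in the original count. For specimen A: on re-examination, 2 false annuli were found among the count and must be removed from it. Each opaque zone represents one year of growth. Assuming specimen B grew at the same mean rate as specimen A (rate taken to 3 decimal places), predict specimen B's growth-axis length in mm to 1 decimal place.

6.5 mm

Specimen A: correcting the raw count gives 34 − 2 + 3 = 35 true opaque zones.
A: Mean rate = 10.9 mm / 35 years ≈ 0.311 mm per year.
Length of B = 0.311 × 21 = 6.5 mm.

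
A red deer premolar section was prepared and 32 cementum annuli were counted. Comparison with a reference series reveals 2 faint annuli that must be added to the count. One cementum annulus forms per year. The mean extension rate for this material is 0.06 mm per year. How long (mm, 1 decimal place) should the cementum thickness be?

2.0 mm

Correcting the raw count gives 32 + 2 = 34 true cementum annuli.
34 years at 0.06 mm/year gives 0.06 × 34 = 2.0 mm.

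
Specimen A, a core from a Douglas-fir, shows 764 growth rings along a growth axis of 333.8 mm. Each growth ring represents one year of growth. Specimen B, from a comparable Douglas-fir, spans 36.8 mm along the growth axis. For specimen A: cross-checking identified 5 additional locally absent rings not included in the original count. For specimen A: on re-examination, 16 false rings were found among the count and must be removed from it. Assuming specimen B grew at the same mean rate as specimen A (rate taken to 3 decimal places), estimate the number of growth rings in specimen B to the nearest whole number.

Specimen A: correcting the raw count gives 764 − 16 + 5 = 753 true growth rings.
A: Mean rate = 333.8 mm / 753 years ≈ 0.443 mm/year.
For B, 36.8 / 0.443 = 83.07 years ≈ 83 growth rings.

83 growth rings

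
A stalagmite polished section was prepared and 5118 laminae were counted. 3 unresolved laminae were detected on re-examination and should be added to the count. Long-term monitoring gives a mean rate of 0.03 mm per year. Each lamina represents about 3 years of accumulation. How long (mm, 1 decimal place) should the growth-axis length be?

460.9 mm

True lamina count = 5118 + 3 = 5121.
At 3 years per lamina, 5121 × 3 = 15363 years.
Length ≈ 0.03 × 15363 = 460.9 mm.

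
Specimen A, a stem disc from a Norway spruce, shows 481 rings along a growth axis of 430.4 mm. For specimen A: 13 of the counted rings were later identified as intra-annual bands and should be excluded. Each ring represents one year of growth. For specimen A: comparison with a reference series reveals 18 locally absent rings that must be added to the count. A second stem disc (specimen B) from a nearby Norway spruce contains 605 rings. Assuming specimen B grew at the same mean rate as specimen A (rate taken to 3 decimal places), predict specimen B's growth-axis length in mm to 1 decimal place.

536.0 mm

Specimen A: adjusted count: 481 − 13 + 18 = 486 rings.
A: Extension rate ≈ 430.4 / 486 = 0.886 mm/year.
B's length ≈ 0.886 × 605 = 536.0 mm.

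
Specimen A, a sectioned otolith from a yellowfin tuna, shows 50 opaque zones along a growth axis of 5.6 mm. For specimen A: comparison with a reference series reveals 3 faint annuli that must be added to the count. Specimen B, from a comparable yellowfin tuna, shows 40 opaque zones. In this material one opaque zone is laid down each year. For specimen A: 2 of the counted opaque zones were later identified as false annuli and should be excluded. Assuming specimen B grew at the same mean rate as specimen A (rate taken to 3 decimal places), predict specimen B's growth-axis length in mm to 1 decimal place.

4.4 mm

Specimen A: correcting the raw count gives 50 − 2 + 3 = 51 true opaque zones.
A: Extension rate ≈ 5.6 / 51 = 0.110 mm per year.
B's length ≈ 0.110 × 40 = 4.4 mm.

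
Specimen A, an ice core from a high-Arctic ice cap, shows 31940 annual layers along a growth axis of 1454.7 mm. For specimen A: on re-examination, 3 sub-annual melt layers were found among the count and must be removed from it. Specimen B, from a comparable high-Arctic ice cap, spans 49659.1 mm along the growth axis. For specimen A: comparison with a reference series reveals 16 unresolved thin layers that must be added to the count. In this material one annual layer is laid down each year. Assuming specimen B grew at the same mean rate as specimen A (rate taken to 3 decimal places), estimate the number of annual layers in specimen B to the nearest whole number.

1079546 annual layers

Specimen A: adjusted count: 31940 − 3 + 16 = 31953 annual layers.
A: 1454.7 mm over 31953 years gives 1454.7 / 31953 ≈ 0.046 mm per year.
Specimen B: 49659.1 mm / 0.046 mm per year = 1079545.65 years ≈ 1079546 annual layers.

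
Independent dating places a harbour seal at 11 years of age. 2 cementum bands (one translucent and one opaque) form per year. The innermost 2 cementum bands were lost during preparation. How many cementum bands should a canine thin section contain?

Expected cementum bands: 11 × 2 = 22.
Less the 2 uncaptured cementum bands: 22 − 2 = 20.

20 cementum bands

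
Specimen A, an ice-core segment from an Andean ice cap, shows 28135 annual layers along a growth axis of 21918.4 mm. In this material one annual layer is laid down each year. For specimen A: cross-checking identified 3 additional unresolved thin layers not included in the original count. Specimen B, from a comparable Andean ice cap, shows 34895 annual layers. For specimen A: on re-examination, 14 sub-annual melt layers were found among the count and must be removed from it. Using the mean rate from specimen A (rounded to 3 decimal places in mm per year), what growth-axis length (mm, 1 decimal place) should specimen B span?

Specimen A: correcting the raw count gives 28135 − 14 + 3 = 28124 true annual layers.
A: Extension rate ≈ 21918.4 / 28124 = 0.779 mm/yr.
Length of B = 0.779 × 34895 = 27183.2 mm.

27183.2 mm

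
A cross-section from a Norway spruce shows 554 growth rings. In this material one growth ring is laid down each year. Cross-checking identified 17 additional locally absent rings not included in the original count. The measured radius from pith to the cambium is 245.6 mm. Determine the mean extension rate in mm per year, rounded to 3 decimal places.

Correcting the raw count gives 554 + 17 = 571 true growth rings.
Extension rate ≈ 245.6 / 571 = 0.430 mm per year.

0.430 mm per year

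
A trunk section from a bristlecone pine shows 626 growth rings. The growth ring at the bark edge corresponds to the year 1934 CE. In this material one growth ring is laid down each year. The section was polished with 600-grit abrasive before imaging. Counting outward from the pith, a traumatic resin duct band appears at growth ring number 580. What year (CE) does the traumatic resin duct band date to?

1888 CE

The traumatic resin duct band sits at growth ring 580 from the pith, so 626 − 580 = 46 growth rings formed after it.
The growth ring at the bark edge is 1934 CE, so the traumatic resin duct band dates to 1934 − 46 = 1888 CE.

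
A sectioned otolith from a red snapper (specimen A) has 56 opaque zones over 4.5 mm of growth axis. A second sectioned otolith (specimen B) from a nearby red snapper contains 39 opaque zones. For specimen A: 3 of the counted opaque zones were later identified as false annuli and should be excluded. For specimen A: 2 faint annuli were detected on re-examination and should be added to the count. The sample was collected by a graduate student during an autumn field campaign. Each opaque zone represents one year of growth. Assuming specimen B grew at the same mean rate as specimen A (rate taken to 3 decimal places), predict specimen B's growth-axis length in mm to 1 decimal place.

3.2 mm

Specimen A: true opaque zone count = 56 − 3 + 2 = 55.
A: 4.5 mm over 55 years gives 4.5 / 55 ≈ 0.082 mm/yr.
For B, 0.082 mm/year × 39 years = 3.2 mm.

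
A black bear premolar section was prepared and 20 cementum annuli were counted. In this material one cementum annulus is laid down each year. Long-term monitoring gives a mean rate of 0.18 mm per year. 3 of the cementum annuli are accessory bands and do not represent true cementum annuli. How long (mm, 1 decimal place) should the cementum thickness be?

Correcting the raw count gives 20 − 3 = 17 true cementum annuli.
Length ≈ 0.18 × 17 = 3.1 mm.

3.1 mm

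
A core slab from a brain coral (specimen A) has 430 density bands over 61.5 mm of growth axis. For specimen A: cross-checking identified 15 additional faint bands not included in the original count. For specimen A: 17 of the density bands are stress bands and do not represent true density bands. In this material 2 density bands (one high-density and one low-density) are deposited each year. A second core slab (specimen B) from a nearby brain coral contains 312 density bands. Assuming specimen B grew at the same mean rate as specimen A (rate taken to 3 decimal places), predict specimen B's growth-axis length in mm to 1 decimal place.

Specimen A: correcting the raw count gives 430 − 17 + 15 = 428 true density bands.
Specimen A: with 2 density bands per year, 428 / 2 = 214 years.
A: 61.5 mm over 214 years gives 61.5 / 214 ≈ 0.287 mm/year.
Specimen B: with 2 density bands per year, 312 / 2 = 156 years. Length of B = 0.287 × 156 = 44.8 mm.

44.8 mm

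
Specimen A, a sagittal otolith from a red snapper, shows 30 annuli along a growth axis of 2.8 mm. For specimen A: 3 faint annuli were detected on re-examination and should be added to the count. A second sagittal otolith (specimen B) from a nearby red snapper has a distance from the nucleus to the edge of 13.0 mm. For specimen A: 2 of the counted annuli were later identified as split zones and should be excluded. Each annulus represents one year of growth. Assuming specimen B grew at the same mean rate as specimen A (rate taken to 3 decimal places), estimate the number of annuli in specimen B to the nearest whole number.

Specimen A: true annulus count = 30 − 2 + 3 = 31.
A: 2.8 mm over 31 years gives 2.8 / 31 ≈ 0.090 mm per year.
B spans 13.0 / 0.090 = 144.44 years ≈ 144 annuli.

144 annuli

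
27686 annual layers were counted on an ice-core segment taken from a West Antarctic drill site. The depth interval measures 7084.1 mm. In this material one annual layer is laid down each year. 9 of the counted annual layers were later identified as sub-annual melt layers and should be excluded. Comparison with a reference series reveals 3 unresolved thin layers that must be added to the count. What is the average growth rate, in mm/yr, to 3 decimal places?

Adjusted count: 27686 − 9 + 3 = 27680 annual layers.
Mean rate = 7084.1 mm / 27680 years ≈ 0.256 mm/yr.

0.256 mm/yr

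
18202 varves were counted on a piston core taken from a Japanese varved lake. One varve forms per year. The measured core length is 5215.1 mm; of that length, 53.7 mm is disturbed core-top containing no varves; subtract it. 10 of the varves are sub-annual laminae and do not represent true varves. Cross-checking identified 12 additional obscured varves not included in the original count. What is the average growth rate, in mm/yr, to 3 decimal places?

0.284 mm/yr

Adjusted count: 18202 − 10 + 12 = 18204 varves.
The growth record spans 5215.1 − 53.7 = 5161.4 mm.
Extension rate ≈ 5161.4 / 18204 = 0.284 mm/yr.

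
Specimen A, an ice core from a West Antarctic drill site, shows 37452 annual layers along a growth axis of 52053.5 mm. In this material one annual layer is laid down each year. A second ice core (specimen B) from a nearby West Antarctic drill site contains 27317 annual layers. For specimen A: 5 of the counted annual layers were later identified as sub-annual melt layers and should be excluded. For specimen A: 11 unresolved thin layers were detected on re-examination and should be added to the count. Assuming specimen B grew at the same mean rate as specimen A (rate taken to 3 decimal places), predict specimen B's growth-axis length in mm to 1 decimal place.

Specimen A: true annual layer count = 37452 − 5 + 11 = 37458.
A: 52053.5 mm over 37458 years gives 52053.5 / 37458 ≈ 1.390 mm/yr.
For B, 1.390 mm/year × 27317 years = 37970.6 mm.

37970.6 mm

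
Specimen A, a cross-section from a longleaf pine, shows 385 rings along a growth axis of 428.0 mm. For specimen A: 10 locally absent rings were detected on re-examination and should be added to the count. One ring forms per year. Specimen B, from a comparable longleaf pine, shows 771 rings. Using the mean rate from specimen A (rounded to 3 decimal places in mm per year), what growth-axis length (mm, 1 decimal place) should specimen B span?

Specimen A: adjusted count: 385 + 10 = 395 rings.
A: 428.0 mm over 395 years gives 428.0 / 395 ≈ 1.084 mm/yr.
B's length ≈ 1.084 × 771 = 835.8 mm.

835.8 mm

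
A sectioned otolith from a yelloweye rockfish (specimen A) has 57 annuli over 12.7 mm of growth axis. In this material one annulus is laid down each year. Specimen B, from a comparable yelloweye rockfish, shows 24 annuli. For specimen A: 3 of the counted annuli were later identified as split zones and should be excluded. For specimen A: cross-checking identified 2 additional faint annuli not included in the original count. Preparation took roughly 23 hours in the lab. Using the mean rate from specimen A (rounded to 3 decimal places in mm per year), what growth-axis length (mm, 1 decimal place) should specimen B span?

Specimen A: after corrections the count is 57 − 3 + 2 = 56 annuli.
A: Mean rate = 12.7 mm / 56 years ≈ 0.227 mm per year.
Length of B = 0.227 × 24 = 5.4 mm.

5.4 mm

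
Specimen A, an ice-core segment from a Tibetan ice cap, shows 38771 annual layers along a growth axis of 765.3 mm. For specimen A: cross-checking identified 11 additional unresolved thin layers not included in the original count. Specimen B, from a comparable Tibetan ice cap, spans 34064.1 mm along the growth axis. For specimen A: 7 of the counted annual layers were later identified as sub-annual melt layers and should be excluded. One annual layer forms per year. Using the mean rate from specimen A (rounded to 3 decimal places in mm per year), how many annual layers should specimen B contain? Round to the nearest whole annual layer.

Specimen A: correcting the raw count gives 38771 − 7 + 11 = 38775 true annual layers.
A: 765.3 mm over 38775 years gives 765.3 / 38775 ≈ 0.020 mm per year.
B spans 34064.1 / 0.020 = 1703205.00 years ≈ 1703205 annual layers.

1703205 annual layers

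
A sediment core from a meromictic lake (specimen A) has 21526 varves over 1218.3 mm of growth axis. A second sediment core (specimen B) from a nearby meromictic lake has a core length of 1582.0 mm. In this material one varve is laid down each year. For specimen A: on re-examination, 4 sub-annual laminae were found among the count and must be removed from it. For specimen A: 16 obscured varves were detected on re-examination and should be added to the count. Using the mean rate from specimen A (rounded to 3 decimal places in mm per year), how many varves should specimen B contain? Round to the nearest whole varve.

27754 varves

Specimen A: correcting the raw count gives 21526 − 4 + 16 = 21538 true varves.
A: Mean rate = 1218.3 mm / 21538 years ≈ 0.057 mm/year.
Specimen B: 1582.0 mm / 0.057 mm per year = 27754.39 years ≈ 27754 varves.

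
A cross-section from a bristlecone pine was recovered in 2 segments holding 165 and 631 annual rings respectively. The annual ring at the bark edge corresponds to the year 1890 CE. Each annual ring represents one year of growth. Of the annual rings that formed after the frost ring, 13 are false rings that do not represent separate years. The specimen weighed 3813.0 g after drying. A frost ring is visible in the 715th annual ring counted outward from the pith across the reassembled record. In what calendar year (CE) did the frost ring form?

1822 CE

Total annual rings = 165 + 631 = 796.
Between annual ring 715 and the bark edge there are 796 − 715 = 81 annual rings.
Excluding 13 false annual rings: 81 − 13 = 68.
1890 − 68 = 1822 CE.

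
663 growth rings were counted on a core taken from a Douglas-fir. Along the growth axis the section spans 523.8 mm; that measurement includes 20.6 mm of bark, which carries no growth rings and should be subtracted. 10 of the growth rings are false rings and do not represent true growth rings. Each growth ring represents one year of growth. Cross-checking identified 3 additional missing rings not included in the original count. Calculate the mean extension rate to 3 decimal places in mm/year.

0.767 mm/year

Adjusted count: 663 − 10 + 3 = 656 growth rings.
Net length = 523.8 − 20.6 = 503.2 mm.
Extension rate ≈ 503.2 / 656 = 0.767 mm/year.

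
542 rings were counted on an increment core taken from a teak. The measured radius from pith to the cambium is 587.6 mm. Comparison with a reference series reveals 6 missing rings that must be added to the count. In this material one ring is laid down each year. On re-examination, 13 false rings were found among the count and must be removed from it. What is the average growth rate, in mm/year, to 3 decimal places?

1.098 mm/year

Adjusted count: 542 − 13 + 6 = 535 rings.
587.6 mm over 535 years gives 587.6 / 535 ≈ 1.098 mm/year.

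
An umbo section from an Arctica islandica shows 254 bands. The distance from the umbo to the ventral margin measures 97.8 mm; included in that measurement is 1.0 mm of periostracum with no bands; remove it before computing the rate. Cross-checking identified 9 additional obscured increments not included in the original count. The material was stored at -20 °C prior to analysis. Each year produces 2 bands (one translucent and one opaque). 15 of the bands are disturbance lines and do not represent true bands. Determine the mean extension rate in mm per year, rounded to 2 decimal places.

After corrections the count is 254 − 15 + 9 = 248 bands.
Dividing by 2 bands per year: 248 / 2 = 124 years.
Net length = 97.8 − 1.0 = 96.8 mm.
Extension rate ≈ 96.8 / 124 = 0.78 mm per year.

0.78 mm per year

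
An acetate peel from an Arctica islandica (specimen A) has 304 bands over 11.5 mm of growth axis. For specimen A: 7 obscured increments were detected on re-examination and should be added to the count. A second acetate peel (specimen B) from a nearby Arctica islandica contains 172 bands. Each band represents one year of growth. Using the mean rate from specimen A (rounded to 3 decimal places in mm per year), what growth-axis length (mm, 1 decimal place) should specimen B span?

6.4 mm

Specimen A: true band count = 304 + 7 = 311.
A: 11.5 mm over 311 years gives 11.5 / 311 ≈ 0.037 mm/year.
Length of B = 0.037 × 172 = 6.4 mm.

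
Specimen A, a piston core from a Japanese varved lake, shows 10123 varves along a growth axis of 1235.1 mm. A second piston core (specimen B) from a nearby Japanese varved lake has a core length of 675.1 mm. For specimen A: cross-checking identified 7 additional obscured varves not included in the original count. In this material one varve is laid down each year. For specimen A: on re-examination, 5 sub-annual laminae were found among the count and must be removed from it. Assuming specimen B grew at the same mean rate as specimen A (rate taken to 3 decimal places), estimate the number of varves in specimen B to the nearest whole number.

5534 varves

Specimen A: true varve count = 10123 − 5 + 7 = 10125.
A: Mean rate = 1235.1 mm / 10125 years ≈ 0.122 mm/yr.
Specimen B: 675.1 mm / 0.122 mm per year = 5533.61 years ≈ 5534 varves.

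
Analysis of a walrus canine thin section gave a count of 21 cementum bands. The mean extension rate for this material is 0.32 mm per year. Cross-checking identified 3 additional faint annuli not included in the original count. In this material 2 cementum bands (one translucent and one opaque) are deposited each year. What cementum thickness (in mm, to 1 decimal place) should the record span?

True cementum band count = 21 + 3 = 24.
24 cementum bands at 2 per year is 24 / 2 = 12 years.
Predicted length = 0.32 mm/year × 12 years = 3.8 mm.

3.8 mm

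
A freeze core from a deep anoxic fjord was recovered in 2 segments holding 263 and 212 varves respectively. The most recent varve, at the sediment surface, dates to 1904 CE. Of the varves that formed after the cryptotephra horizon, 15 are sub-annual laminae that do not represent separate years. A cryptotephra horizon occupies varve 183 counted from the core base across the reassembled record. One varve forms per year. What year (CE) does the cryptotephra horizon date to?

1627 CE

Total varves = 263 + 212 = 475.
The cryptotephra horizon sits at varve 183 from the core base, so 475 − 183 = 292 varves formed after it.
292 − 15 false = 277 true varves after the cryptotephra horizon.
Counting back 277 years from 1904 CE places the cryptotephra horizon in 1904 − 277 = 1627 CE.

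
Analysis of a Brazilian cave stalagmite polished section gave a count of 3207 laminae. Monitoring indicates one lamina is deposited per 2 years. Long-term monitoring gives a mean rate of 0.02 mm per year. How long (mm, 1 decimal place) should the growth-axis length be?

128.3 mm

3207 laminae at 2 years each span 3207 × 2 = 6414 years.
Predicted length = 0.02 mm/year × 6414 years = 128.3 mm.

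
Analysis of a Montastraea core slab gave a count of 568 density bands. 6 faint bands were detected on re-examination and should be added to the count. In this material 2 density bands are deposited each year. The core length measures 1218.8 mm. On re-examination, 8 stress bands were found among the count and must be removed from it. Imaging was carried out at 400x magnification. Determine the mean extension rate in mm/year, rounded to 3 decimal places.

Adjusted count: 568 − 8 + 6 = 566 density bands.
With 2 density bands per year, 566 / 2 = 283 years.
1218.8 mm over 283 years gives 1218.8 / 283 ≈ 4.307 mm/year.

4.307 mm/year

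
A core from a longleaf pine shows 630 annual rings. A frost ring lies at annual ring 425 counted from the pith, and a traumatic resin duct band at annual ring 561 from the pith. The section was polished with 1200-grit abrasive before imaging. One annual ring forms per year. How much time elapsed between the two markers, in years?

The two markers are separated by 561 − 425 = 136 annual rings.
One annual ring per year makes the interval 136 years.

136 years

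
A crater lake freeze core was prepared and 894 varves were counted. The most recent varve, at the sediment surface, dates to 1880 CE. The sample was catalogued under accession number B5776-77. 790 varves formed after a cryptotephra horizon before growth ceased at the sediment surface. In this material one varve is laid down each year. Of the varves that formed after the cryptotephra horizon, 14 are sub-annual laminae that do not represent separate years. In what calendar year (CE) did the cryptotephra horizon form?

790 varves formed after the cryptotephra horizon.
790 − 14 false = 776 true varves after the cryptotephra horizon.
Counting back 776 years from 1880 CE places the cryptotephra horizon in 1880 − 776 = 1104 CE.

1104 CE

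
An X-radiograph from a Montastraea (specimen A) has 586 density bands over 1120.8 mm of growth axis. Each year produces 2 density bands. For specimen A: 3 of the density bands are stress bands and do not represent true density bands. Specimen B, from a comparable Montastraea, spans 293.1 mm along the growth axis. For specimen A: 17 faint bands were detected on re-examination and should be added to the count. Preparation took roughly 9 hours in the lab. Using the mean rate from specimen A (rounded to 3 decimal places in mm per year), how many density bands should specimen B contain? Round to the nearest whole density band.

157 density bands

Specimen A: adjusted count: 586 − 3 + 17 = 600 density bands.
Specimen A: 600 density bands at 2 per year is 600 / 2 = 300 years.
A: Mean rate = 1120.8 mm / 300 years ≈ 3.736 mm/year.
Specimen B: 293.1 mm / 3.736 mm per year = 78.45 years; at 2 density bands per year that is 78.45 × 2 ≈ 157 density bands.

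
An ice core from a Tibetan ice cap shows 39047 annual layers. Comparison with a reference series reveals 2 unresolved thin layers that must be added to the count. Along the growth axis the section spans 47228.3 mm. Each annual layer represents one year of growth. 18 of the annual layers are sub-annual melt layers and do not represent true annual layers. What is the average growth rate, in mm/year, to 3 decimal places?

Adjusted count: 39047 − 18 + 2 = 39031 annual layers.
47228.3 mm over 39031 years gives 47228.3 / 39031 ≈ 1.210 mm/year.

1.210 mm/year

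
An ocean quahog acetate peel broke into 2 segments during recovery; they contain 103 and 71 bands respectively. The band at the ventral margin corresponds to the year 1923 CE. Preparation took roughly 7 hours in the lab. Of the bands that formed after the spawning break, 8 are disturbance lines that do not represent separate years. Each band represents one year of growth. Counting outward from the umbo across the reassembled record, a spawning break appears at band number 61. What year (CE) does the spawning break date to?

1818 CE

Total bands = 103 + 71 = 174.
The spawning break sits at band 61 from the umbo, so 174 − 61 = 113 bands formed after it.
Removing the 8 false bands leaves 113 − 8 = 105 true bands beyond the spawning break.
The band at the ventral margin is 1923 CE, so the spawning break dates to 1923 − 105 = 1818 CE.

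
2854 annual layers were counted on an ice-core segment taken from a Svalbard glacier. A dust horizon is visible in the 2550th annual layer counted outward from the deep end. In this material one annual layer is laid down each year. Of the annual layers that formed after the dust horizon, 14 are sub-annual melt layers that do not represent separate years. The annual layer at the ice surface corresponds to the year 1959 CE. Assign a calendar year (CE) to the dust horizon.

1669 CE

2854 − 2550 = 304 annual layers lie beyond the dust horizon toward the ice surface.
304 − 14 false = 290 true annual layers after the dust horizon.
The annual layer at the ice surface is 1959 CE, so the dust horizon dates to 1959 − 290 = 1669 CE.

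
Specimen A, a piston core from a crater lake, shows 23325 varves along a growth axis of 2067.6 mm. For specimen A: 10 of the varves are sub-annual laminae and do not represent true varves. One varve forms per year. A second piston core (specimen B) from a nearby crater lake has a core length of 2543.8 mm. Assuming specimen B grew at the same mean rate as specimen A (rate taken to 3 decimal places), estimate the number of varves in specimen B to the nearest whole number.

28582 varves

Specimen A: adjusted count: 23325 − 10 = 23315 varves.
A: Extension rate ≈ 2067.6 / 23315 = 0.089 mm per year.
For B, 2543.8 / 0.089 = 28582.02 years ≈ 28582 varves.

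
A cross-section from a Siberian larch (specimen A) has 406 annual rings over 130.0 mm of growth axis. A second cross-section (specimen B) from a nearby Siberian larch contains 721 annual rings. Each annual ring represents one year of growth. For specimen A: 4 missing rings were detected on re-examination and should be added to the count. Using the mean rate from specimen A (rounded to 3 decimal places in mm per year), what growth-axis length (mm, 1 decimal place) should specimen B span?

Specimen A: after corrections the count is 406 + 4 = 410 annual rings.
A: 130.0 mm over 410 years gives 130.0 / 410 ≈ 0.317 mm/year.
B's length ≈ 0.317 × 721 = 228.6 mm.

228.6 mm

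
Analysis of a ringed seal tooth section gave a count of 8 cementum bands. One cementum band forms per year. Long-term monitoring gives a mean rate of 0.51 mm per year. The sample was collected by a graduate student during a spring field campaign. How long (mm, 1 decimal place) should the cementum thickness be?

4.1 mm

The record spans 8 years at 0.51 mm per year.
Predicted length = 0.51 mm/year × 8 years = 4.1 mm.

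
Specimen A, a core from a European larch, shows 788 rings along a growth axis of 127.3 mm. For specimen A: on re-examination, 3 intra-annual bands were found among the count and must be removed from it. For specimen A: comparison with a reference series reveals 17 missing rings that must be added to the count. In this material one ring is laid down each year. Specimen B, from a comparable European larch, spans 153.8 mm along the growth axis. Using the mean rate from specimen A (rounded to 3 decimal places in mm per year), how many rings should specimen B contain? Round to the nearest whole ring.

Specimen A: correcting the raw count gives 788 − 3 + 17 = 802 true rings.
A: Mean rate = 127.3 mm / 802 years ≈ 0.159 mm/year.
B spans 153.8 / 0.159 = 967.30 years ≈ 967 rings.

967 rings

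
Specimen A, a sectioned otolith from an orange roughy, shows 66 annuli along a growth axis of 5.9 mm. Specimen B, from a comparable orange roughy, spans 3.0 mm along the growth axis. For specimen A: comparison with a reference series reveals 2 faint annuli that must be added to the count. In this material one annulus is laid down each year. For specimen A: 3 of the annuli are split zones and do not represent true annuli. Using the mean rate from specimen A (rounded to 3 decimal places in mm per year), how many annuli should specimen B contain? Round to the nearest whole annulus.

Specimen A: adjusted count: 66 − 3 + 2 = 65 annuli.
A: 5.9 mm over 65 years gives 5.9 / 65 ≈ 0.091 mm/yr.
For B, 3.0 / 0.091 = 32.97 years ≈ 33 annuli.

33 annuli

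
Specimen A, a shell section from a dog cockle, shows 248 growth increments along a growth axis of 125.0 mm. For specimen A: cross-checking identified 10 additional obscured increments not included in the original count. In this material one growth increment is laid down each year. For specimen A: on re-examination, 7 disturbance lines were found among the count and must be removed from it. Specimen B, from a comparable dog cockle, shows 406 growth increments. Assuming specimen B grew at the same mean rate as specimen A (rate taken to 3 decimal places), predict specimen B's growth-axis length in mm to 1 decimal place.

Specimen A: true growth increment count = 248 − 7 + 10 = 251.
A: 125.0 mm over 251 years gives 125.0 / 251 ≈ 0.498 mm per year.
Length of B = 0.498 × 406 = 202.2 mm.

202.2 mm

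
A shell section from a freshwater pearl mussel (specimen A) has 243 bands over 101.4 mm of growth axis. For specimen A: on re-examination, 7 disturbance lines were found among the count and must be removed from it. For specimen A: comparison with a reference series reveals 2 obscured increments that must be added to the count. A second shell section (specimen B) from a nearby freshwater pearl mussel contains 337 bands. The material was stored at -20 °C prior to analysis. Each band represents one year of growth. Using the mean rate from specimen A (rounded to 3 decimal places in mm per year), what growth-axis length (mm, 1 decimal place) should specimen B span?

Specimen A: correcting the raw count gives 243 − 7 + 2 = 238 true bands.
A: 101.4 mm over 238 years gives 101.4 / 238 ≈ 0.426 mm/yr.
Length of B = 0.426 × 337 = 143.6 mm.

143.6 mm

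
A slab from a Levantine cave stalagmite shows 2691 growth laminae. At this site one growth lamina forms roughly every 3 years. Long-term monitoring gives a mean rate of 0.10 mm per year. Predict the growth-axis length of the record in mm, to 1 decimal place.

807.3 mm

2691 growth laminae at 3 years each span 2691 × 3 = 8073 years.
Length ≈ 0.10 × 8073 = 807.3 mm.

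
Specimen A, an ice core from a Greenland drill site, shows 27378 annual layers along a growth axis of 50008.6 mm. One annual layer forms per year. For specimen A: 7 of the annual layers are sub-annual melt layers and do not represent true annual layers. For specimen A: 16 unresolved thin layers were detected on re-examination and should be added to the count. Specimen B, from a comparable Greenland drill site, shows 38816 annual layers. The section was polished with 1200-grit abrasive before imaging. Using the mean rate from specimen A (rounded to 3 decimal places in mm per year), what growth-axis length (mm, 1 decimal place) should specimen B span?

Specimen A: after corrections the count is 27378 − 7 + 16 = 27387 annual layers.
A: 50008.6 mm over 27387 years gives 50008.6 / 27387 ≈ 1.826 mm/year.
B's length ≈ 1.826 × 38816 = 70878.0 mm.

70878.0 mm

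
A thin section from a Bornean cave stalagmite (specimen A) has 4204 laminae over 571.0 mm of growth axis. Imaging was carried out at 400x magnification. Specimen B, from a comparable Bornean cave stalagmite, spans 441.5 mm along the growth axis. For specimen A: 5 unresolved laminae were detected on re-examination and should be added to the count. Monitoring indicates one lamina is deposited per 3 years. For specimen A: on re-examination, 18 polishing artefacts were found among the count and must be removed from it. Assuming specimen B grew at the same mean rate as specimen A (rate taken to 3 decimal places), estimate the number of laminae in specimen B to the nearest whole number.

3270 laminae

Specimen A: after corrections the count is 4204 − 18 + 5 = 4191 laminae.
Specimen A: 4191 laminae at 3 years each span 4191 × 3 = 12573 years.
A: Mean rate = 571.0 mm / 12573 years ≈ 0.045 mm/yr.
Specimen B: 441.5 mm / 0.045 mm per year = 9811.11 years; at 3 years per lamina that is 9811.11 / 3 ≈ 3270 laminae.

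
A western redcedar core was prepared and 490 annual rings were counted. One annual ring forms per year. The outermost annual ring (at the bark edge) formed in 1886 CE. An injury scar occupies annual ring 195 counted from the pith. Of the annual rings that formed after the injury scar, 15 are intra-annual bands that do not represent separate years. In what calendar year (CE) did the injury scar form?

1606 CE

Between annual ring 195 and the bark edge there are 490 − 195 = 295 annual rings.
Excluding 15 false annual rings: 295 − 15 = 280.
The annual ring at the bark edge is 1886 CE, so the injury scar dates to 1886 − 280 = 1606 CE.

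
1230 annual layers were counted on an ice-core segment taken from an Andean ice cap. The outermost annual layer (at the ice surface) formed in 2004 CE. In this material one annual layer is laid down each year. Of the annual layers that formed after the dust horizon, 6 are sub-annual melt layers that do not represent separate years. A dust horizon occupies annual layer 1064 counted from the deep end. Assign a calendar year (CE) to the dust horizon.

The dust horizon sits at annual layer 1064 from the deep end, so 1230 − 1064 = 166 annual layers formed after it.
166 − 6 false = 160 true annual layers after the dust horizon.
2004 − 160 = 1844 CE.

1844 CE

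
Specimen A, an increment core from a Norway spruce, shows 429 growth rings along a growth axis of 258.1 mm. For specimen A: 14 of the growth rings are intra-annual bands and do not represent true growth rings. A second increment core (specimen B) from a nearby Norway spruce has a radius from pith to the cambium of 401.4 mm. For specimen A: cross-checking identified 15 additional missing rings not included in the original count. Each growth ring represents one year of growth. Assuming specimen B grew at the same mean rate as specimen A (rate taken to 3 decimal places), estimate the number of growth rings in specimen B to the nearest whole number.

669 growth rings

Specimen A: correcting the raw count gives 429 − 14 + 15 = 430 true growth rings.
A: 258.1 mm over 430 years gives 258.1 / 430 ≈ 0.600 mm/yr.
B spans 401.4 / 0.600 = 669.00 years ≈ 669 growth rings.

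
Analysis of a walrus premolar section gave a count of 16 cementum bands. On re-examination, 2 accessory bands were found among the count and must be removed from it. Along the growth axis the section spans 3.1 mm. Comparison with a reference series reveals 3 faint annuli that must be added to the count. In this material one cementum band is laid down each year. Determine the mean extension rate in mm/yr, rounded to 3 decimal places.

0.182 mm/yr

After corrections the count is 16 − 2 + 3 = 17 cementum bands.
3.1 mm over 17 years gives 3.1 / 17 ≈ 0.182 mm/yr.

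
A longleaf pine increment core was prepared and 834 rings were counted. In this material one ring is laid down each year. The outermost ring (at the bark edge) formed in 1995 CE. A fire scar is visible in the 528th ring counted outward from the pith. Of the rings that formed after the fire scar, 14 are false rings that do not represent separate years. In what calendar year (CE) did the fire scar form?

The fire scar sits at ring 528 from the pith, so 834 − 528 = 306 rings formed after it.
306 − 14 false = 292 true rings after the fire scar.
The ring at the bark edge is 1995 CE, so the fire scar dates to 1995 − 292 = 1703 CE.

1703 CE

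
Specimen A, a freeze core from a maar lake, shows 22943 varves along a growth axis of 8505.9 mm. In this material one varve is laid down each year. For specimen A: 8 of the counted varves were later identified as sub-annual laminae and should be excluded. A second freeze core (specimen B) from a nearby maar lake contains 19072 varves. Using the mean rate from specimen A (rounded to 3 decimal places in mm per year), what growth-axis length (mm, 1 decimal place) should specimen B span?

Specimen A: true varve count = 22943 − 8 = 22935.
A: 8505.9 mm over 22935 years gives 8505.9 / 22935 ≈ 0.371 mm/year.
For B, 0.371 mm/year × 19072 years = 7075.7 mm.

7075.7 mm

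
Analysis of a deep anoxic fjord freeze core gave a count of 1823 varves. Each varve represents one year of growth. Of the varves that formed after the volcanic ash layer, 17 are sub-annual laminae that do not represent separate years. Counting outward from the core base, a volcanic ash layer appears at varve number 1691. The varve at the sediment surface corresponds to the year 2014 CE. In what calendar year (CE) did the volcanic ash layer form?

1899 CE

Between varve 1691 and the sediment surface there are 1823 − 1691 = 132 varves.
132 − 17 false = 115 true varves after the volcanic ash layer.
2014 − 115 = 1899 CE.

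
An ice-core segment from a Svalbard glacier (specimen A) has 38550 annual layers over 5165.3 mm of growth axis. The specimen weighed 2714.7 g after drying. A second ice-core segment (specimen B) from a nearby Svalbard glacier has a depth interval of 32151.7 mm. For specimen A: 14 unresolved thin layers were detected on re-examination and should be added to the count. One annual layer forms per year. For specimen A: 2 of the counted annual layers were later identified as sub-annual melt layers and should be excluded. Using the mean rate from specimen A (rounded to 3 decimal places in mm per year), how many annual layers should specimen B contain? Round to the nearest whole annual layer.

239938 annual layers

Specimen A: true annual layer count = 38550 − 2 + 14 = 38562.
A: Extension rate ≈ 5165.3 / 38562 = 0.134 mm/yr.
Specimen B: 32151.7 mm / 0.134 mm per year = 239938.06 years ≈ 239938 annual layers.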